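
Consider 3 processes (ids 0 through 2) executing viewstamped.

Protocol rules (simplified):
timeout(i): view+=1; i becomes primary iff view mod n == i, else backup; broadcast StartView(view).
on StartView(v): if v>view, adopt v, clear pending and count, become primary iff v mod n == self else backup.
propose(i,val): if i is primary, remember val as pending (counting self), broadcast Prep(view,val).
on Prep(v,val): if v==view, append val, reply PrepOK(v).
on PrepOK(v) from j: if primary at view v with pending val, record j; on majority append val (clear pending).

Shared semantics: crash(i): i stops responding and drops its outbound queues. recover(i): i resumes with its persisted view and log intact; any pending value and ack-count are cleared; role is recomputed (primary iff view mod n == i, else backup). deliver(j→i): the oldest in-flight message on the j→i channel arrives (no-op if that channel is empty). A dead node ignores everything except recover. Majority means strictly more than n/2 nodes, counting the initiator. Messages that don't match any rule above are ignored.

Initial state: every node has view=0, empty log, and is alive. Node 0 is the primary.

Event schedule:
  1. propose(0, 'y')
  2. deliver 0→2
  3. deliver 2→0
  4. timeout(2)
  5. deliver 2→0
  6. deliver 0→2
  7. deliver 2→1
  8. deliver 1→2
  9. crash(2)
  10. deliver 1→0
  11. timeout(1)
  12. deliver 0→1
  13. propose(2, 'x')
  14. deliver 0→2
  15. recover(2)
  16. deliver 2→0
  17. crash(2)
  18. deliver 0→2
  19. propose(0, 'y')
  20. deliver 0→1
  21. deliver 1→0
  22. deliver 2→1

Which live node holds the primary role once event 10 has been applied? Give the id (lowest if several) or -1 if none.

1

step 1 propose(0,'y'): —
step 2 deliver 0→2: 2={back,v=0,log=y}
step 3 deliver 2→0: 0={prim,v=0,log=y}
step 4 timeout(2): 2={back,v=1,log=y}
step 5 deliver 2→0: 0={back,v=1,log=y}
step 6 deliver 0→2: —
step 7 deliver 2→1: 1={prim,v=1,log=-}
step 8 deliver 1→2: —
step 9 crash(2): 2={✗back,v=1,log=y}
step 10 deliver 1→0: —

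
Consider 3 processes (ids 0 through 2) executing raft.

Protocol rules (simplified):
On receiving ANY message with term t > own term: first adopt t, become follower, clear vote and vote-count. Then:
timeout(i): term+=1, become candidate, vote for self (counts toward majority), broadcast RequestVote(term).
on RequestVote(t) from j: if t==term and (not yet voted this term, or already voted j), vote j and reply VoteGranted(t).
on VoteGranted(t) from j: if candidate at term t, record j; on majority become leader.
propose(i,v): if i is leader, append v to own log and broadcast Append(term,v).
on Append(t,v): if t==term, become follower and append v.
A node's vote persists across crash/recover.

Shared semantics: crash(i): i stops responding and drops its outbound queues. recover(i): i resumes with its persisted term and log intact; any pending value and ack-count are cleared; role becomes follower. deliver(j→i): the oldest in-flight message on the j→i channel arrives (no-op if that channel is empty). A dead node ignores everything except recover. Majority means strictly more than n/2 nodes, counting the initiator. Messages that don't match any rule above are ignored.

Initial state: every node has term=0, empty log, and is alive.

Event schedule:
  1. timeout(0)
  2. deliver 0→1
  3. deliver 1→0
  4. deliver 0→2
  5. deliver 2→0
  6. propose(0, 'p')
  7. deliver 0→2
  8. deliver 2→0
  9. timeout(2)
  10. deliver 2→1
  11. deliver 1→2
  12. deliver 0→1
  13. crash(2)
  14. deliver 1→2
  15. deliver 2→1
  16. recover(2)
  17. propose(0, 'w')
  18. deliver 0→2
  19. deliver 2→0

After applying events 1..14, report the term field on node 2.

2

e1 timeout(0): 0[cand,t=1,-]
e2 deliver 0→1: 1[foll,t=1,-]
e3 deliver 1→0: 0[lead,t=1,-]
e4 deliver 0→2: 2[foll,t=1,-]
e5 deliver 2→0: ·
e6 propose(0,'p'): 0[lead,t=1,p]
e7 deliver 0→2: 2[foll,t=1,p]
e8 deliver 2→0: ·
e9 timeout(2): 2[cand,t=2,p]
e10 deliver 2→1: 1[foll,t=2,-]
e11 deliver 1→2: 2[lead,t=2,p]
e12 deliver 0→1: ·
e13 crash(2): 2[✗lead,t=2,p]
e14 deliver 1→2: ·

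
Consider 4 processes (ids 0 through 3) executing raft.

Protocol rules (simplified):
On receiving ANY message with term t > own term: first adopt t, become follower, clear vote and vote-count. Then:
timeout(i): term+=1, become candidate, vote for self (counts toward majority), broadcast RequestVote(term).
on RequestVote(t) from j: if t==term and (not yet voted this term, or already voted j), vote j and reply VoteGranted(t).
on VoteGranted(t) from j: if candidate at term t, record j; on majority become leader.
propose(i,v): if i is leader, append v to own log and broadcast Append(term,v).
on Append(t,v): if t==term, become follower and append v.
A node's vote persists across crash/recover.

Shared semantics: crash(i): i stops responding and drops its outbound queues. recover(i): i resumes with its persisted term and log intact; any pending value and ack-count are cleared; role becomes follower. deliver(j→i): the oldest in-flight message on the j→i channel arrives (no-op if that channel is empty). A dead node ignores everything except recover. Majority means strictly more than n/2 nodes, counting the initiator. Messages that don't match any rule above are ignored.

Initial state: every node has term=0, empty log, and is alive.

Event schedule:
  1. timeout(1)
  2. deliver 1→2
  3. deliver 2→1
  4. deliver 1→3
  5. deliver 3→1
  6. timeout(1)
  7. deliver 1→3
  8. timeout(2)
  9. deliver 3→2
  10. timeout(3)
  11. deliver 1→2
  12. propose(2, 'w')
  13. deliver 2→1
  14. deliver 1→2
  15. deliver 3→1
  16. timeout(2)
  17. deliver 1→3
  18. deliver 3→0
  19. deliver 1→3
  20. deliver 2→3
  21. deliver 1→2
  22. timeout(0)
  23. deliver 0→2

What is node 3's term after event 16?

3

1. timeout(1):  <1:cand t1 ->
2. deliver 1→2:  <2:foll t1 ->
3. deliver 2→1:  nop
4. deliver 1→3:  <3:foll t1 ->
5. deliver 3→1:  <1:lead t1 ->
6. timeout(1):  <1:cand t2 ->
7. deliver 1→3:  <3:foll t2 ->
8. timeout(2):  <2:cand t2 ->
9. deliver 3→2:  nop
10. timeout(3):  <3:cand t3 ->
11. deliver 1→2:  nop
12. propose(2,'w'):  nop
13. deliver 2→1:  nop
14. deliver 1→2:  nop
15. deliver 3→1:  nop
16. timeout(2):  <2:cand t3 ->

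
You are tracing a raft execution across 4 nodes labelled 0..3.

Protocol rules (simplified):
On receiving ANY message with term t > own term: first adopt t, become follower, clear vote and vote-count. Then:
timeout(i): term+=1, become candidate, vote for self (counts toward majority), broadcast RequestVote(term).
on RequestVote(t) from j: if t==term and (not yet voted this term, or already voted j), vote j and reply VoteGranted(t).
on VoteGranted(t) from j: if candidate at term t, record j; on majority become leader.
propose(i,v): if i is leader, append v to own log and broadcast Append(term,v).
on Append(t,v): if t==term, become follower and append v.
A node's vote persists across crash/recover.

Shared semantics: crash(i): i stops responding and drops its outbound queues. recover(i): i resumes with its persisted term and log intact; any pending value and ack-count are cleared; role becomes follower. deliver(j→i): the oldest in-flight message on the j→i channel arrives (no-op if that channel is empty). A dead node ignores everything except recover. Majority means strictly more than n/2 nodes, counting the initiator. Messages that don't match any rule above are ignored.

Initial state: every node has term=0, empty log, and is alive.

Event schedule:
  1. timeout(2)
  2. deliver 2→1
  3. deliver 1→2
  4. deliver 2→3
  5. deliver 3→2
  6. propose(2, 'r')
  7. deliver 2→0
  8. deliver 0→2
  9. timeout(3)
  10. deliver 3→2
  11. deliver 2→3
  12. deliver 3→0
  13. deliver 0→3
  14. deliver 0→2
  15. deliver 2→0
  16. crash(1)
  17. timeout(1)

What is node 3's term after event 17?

step 1 timeout(2): 2={cand,t=1,log=-}
step 2 deliver 2→1: 1={foll,t=1,log=-}
step 3 deliver 1→2: —
step 4 deliver 2→3: 3={foll,t=1,log=-}
step 5 deliver 3→2: 2={lead,t=1,log=-}
step 6 propose(2,'r'): 2={lead,t=1,log=r}
step 7 deliver 2→0: 0={foll,t=1,log=-}
step 8 deliver 0→2: —
step 9 timeout(3): 3={cand,t=2,log=-}
step 10 deliver 3→2: 2={foll,t=2,log=r}
step 11 deliver 2→3: —
step 12 deliver 3→0: 0={foll,t=2,log=-}
step 13 deliver 0→3: —
step 14 deliver 0→2: —
step 15 deliver 2→0: —
step 16 crash(1): 1={✗foll,t=1,log=-}
step 17 timeout(1): —

2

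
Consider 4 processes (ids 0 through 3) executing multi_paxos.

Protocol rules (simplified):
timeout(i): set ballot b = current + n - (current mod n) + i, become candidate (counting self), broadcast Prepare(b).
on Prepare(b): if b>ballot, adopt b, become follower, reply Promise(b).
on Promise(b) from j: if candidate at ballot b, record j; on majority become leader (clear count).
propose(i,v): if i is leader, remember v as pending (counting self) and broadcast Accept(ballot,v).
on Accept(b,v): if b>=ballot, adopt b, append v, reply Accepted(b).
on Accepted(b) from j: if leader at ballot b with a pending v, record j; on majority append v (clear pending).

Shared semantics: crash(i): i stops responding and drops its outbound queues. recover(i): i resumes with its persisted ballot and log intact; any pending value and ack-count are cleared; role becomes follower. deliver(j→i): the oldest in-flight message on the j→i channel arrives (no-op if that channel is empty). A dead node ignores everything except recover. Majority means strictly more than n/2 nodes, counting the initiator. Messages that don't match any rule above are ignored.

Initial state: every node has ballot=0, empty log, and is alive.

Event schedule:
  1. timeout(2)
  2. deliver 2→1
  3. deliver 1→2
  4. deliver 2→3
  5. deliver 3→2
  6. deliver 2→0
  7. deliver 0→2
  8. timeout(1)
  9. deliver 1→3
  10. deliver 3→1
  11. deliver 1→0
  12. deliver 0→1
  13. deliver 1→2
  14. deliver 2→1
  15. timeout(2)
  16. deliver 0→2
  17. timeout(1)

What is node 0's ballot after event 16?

9

1. timeout(2):  <2:cand b6 ->
2. deliver 2→1:  <1:foll b6 ->
3. deliver 1→2:  nop
4. deliver 2→3:  <3:foll b6 ->
5. deliver 3→2:  <2:lead b6 ->
6. deliver 2→0:  <0:foll b6 ->
7. deliver 0→2:  nop
8. timeout(1):  <1:cand b9 ->
9. deliver 1→3:  <3:foll b9 ->
10. deliver 3→1:  nop
11. deliver 1→0:  <0:foll b9 ->
12. deliver 0→1:  <1:lead b9 ->
13. deliver 1→2:  <2:foll b9 ->
14. deliver 2→1:  nop
15. timeout(2):  <2:cand b14 ->
16. deliver 0→2:  nop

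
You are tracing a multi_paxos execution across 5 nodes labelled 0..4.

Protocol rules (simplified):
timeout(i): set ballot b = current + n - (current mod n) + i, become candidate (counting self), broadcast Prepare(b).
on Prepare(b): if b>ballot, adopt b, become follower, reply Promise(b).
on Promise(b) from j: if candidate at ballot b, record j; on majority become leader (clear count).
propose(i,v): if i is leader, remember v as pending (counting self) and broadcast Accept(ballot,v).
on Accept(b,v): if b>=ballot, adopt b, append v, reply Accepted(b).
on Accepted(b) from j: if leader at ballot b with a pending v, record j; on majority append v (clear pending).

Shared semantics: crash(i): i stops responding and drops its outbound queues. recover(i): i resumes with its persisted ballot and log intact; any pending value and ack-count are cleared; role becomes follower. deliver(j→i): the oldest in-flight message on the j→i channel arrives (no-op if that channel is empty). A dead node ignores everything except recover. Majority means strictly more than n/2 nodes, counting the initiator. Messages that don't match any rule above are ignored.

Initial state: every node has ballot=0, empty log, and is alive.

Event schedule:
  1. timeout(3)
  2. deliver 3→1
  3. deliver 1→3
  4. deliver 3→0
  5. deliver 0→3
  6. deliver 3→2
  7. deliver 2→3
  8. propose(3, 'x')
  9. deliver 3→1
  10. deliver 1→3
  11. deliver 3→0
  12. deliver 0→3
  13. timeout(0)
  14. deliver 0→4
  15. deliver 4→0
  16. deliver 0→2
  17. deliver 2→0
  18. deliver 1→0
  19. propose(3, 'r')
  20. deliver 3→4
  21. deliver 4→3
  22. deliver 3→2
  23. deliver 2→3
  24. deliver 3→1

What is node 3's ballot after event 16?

8

1. timeout(3):  <3:cand b8 ->
2. deliver 3→1:  <1:foll b8 ->
3. deliver 1→3:  nop
4. deliver 3→0:  <0:foll b8 ->
5. deliver 0→3:  <3:lead b8 ->
6. deliver 3→2:  <2:foll b8 ->
7. deliver 2→3:  nop
8. propose(3,'x'):  nop
9. deliver 3→1:  <1:foll b8 x>
10. deliver 1→3:  nop
11. deliver 3→0:  <0:foll b8 x>
12. deliver 0→3:  <3:lead b8 x>
13. timeout(0):  <0:cand b10 x>
14. deliver 0→4:  <4:foll b10 ->
15. deliver 4→0:  nop
16. deliver 0→2:  <2:foll b10 ->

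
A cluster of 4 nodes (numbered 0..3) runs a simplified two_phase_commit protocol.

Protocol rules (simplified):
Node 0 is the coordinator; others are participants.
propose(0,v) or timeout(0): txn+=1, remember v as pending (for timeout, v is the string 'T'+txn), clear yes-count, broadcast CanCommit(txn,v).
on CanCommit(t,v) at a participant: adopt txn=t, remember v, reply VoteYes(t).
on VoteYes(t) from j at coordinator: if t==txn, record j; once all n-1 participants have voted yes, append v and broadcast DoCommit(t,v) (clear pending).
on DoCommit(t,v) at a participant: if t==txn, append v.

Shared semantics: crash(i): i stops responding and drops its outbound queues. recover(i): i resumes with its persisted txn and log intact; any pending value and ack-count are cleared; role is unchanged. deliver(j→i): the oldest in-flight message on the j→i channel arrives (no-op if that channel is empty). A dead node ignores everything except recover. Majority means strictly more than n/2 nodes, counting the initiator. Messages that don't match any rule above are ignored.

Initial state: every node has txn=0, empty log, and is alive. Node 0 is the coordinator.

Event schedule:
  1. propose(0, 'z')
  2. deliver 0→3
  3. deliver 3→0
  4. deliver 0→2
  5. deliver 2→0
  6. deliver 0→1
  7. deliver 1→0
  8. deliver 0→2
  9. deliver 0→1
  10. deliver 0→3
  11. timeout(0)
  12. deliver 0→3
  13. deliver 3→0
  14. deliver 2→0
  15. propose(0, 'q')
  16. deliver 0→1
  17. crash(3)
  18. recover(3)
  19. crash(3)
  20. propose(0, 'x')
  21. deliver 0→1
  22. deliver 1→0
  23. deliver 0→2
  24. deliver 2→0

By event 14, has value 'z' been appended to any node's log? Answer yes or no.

1. propose(0,'z'):  <0:coor t1 ->
2. deliver 0→3:  <3:part t1 ->
3. deliver 3→0:  nop
4. deliver 0→2:  <2:part t1 ->
5. deliver 2→0:  nop
6. deliver 0→1:  <1:part t1 ->
7. deliver 1→0:  <0:coor t1 z>
8. deliver 0→2:  <2:part t1 z>
9. deliver 0→1:  <1:part t1 z>
10. deliver 0→3:  <3:part t1 z>
11. timeout(0):  <0:coor t2 z>
12. deliver 0→3:  <3:part t2 z>
13. deliver 3→0:  nop
14. deliver 2→0:  nop

yes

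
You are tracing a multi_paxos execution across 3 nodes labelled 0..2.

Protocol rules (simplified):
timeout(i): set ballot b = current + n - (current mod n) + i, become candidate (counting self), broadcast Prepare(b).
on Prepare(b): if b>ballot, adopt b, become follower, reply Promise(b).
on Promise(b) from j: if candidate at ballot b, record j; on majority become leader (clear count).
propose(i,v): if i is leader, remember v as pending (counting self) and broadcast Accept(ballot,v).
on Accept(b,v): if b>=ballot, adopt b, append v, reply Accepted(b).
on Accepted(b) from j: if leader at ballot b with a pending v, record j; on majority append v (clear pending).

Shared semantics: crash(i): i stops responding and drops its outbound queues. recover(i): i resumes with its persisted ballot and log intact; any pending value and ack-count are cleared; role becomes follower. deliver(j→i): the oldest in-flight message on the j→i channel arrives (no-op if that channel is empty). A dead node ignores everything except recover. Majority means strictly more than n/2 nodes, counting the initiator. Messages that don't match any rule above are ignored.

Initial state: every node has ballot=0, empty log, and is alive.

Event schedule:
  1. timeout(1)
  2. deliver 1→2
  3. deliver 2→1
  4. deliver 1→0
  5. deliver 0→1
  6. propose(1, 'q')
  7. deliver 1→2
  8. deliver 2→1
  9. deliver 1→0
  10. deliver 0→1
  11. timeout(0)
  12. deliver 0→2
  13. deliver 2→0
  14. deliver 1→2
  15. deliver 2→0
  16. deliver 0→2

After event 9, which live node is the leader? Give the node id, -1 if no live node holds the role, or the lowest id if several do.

e1 timeout(1): 1[cand,b=4,-]
e2 deliver 1→2: 2[foll,b=4,-]
e3 deliver 2→1: 1[lead,b=4,-]
e4 deliver 1→0: 0[foll,b=4,-]
e5 deliver 0→1: ·
e6 propose(1,'q'): ·
e7 deliver 1→2: 2[foll,b=4,q]
e8 deliver 2→1: 1[lead,b=4,q]
e9 deliver 1→0: 0[foll,b=4,q]

1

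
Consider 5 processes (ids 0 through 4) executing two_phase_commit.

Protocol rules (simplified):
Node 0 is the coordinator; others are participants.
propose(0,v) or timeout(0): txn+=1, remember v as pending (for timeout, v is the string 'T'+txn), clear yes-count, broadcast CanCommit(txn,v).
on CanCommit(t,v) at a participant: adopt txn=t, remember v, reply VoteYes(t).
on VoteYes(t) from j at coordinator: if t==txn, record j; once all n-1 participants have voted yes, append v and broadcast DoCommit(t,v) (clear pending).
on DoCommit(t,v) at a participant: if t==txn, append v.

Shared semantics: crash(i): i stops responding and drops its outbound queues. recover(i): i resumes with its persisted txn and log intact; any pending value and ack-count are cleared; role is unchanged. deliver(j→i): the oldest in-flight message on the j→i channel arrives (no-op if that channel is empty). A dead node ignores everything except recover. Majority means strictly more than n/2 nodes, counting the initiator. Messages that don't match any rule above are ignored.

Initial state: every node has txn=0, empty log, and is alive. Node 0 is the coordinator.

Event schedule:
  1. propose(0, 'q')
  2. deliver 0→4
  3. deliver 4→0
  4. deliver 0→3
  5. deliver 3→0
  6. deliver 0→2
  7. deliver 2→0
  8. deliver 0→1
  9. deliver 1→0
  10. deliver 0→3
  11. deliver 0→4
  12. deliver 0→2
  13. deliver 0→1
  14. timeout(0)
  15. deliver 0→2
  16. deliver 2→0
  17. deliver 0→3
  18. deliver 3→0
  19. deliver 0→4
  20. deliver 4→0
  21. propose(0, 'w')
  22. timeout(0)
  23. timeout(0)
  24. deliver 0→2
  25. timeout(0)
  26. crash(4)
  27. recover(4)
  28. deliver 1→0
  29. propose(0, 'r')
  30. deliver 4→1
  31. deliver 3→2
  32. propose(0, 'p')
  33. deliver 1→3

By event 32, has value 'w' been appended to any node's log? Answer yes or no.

no

e1 propose(0,'q'): 0[coor,t=1,-]
e2 deliver 0→4: 4[part,t=1,-]
e3 deliver 4→0: ·
e4 deliver 0→3: 3[part,t=1,-]
e5 deliver 3→0: ·
e6 deliver 0→2: 2[part,t=1,-]
e7 deliver 2→0: ·
e8 deliver 0→1: 1[part,t=1,-]
e9 deliver 1→0: 0[coor,t=1,q]
e10 deliver 0→3: 3[part,t=1,q]
e11 deliver 0→4: 4[part,t=1,q]
e12 deliver 0→2: 2[part,t=1,q]
e13 deliver 0→1: 1[part,t=1,q]
e14 timeout(0): 0[coor,t=2,q]
e15 deliver 0→2: 2[part,t=2,q]
e16 deliver 2→0: ·
e17 deliver 0→3: 3[part,t=2,q]
e18 deliver 3→0: ·
e19 deliver 0→4: 4[part,t=2,q]
e20 deliver 4→0: ·
e21 propose(0,'w'): 0[coor,t=3,q]
e22 timeout(0): 0[coor,t=4,q]
e23 timeout(0): 0[coor,t=5,q]
e24 deliver 0→2: 2[part,t=3,q]
e25 timeout(0): 0[coor,t=6,q]
e26 crash(4): 4[✗part,t=2,q]
e27 recover(4): 4[part,t=2,q]
e28 deliver 1→0: ·
e29 propose(0,'r'): 0[coor,t=7,q]
e30 deliver 4→1: ·
e31 deliver 3→2: ·
e32 propose(0,'p'): 0[coor,t=8,q]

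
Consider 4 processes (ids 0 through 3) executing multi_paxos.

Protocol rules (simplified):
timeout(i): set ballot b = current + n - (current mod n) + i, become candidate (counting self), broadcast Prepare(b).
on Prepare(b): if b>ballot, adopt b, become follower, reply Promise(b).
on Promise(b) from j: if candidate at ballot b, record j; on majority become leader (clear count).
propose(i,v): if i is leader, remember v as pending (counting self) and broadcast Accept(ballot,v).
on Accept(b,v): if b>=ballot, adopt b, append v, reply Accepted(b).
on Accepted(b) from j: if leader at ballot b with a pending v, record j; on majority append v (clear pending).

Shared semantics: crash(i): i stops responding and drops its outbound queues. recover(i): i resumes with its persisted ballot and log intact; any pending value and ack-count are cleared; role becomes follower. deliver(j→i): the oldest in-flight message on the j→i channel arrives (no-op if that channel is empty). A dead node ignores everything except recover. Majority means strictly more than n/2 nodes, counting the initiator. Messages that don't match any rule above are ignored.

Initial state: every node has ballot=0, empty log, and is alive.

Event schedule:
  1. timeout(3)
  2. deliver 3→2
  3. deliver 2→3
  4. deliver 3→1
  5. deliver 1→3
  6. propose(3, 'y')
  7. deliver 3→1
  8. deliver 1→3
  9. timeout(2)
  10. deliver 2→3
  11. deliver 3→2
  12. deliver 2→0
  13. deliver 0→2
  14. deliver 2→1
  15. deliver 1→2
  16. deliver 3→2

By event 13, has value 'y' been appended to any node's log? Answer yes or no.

yes

after 1 — timeout(3): n3:cand/b7/[-]
after 2 — deliver 3→2: n2:foll/b7/[-]
after 3 — deliver 2→3: ·
after 4 — deliver 3→1: n1:foll/b7/[-]
after 5 — deliver 1→3: n3:lead/b7/[-]
after 6 — propose(3,'y'): ·
after 7 — deliver 3→1: n1:foll/b7/[y]
after 8 — deliver 1→3: ·
after 9 — timeout(2): n2:cand/b10/[-]
after 10 — deliver 2→3: n3:foll/b10/[-]
after 11 — deliver 3→2: ·
after 12 — deliver 2→0: n0:foll/b10/[-]
after 13 — deliver 0→2: ·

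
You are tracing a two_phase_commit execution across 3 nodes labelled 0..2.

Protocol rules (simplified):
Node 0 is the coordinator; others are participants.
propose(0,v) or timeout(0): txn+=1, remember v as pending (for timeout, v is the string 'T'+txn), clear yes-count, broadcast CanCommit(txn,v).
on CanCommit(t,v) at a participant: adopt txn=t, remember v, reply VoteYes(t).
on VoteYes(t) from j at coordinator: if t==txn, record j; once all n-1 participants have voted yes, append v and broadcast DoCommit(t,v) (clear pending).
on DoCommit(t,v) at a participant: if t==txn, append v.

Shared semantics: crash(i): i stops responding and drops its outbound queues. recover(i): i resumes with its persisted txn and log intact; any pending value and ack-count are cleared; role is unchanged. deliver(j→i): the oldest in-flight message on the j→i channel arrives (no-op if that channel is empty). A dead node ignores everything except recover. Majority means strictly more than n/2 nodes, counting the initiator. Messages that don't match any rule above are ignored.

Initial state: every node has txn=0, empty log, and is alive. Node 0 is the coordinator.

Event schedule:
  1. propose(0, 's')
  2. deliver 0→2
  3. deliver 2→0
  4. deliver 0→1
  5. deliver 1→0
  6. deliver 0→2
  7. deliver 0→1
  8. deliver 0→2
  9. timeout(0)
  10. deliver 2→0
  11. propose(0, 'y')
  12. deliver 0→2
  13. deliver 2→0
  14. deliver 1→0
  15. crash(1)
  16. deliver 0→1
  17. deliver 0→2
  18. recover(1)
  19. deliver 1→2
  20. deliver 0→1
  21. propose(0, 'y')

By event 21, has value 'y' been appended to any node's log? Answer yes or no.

after 1 — propose(0,'s'): n0:coor/t1/[-]
after 2 — deliver 0→2: n2:part/t1/[-]
after 3 — deliver 2→0: ·
after 4 — deliver 0→1: n1:part/t1/[-]
after 5 — deliver 1→0: n0:coor/t1/[s]
after 6 — deliver 0→2: n2:part/t1/[s]
after 7 — deliver 0→1: n1:part/t1/[s]
after 8 — deliver 0→2: ·
after 9 — timeout(0): n0:coor/t2/[s]
after 10 — deliver 2→0: ·
after 11 — propose(0,'y'): n0:coor/t3/[s]
after 12 — deliver 0→2: n2:part/t2/[s]
after 13 — deliver 2→0: ·
after 14 — deliver 1→0: ·
after 15 — crash(1): n1:✗part/t1/[s]
after 16 — deliver 0→1: ·
after 17 — deliver 0→2: n2:part/t3/[s]
after 18 — recover(1): n1:part/t1/[s]
after 19 — deliver 1→2: ·
after 20 — deliver 0→1: n1:part/t2/[s]
after 21 — propose(0,'y'): n0:coor/t4/[s]

no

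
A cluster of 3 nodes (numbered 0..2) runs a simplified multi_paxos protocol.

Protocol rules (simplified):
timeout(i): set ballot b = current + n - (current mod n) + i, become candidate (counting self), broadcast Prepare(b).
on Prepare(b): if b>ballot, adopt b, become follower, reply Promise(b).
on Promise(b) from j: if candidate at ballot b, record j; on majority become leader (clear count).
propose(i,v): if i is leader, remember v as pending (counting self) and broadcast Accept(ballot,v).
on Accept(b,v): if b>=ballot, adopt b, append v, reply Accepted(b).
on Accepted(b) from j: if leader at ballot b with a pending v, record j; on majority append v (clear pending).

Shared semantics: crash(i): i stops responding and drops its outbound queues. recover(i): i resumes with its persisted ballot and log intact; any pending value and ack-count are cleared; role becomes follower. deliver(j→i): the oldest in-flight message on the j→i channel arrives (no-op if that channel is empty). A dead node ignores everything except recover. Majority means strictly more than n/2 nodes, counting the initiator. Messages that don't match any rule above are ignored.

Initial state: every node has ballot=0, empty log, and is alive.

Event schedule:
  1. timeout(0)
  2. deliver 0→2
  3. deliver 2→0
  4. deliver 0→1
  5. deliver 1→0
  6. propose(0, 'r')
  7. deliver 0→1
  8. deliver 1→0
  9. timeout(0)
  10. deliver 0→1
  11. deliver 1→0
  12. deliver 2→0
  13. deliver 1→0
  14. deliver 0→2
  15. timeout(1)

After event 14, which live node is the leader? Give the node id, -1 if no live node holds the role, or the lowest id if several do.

0

e1 timeout(0): 0[cand,b=3,-]
e2 deliver 0→2: 2[foll,b=3,-]
e3 deliver 2→0: 0[lead,b=3,-]
e4 deliver 0→1: 1[foll,b=3,-]
e5 deliver 1→0: ·
e6 propose(0,'r'): ·
e7 deliver 0→1: 1[foll,b=3,r]
e8 deliver 1→0: 0[lead,b=3,r]
e9 timeout(0): 0[cand,b=6,r]
e10 deliver 0→1: 1[foll,b=6,r]
e11 deliver 1→0: 0[lead,b=6,r]
e12 deliver 2→0: ·
e13 deliver 1→0: ·
e14 deliver 0→2: 2[foll,b=3,r]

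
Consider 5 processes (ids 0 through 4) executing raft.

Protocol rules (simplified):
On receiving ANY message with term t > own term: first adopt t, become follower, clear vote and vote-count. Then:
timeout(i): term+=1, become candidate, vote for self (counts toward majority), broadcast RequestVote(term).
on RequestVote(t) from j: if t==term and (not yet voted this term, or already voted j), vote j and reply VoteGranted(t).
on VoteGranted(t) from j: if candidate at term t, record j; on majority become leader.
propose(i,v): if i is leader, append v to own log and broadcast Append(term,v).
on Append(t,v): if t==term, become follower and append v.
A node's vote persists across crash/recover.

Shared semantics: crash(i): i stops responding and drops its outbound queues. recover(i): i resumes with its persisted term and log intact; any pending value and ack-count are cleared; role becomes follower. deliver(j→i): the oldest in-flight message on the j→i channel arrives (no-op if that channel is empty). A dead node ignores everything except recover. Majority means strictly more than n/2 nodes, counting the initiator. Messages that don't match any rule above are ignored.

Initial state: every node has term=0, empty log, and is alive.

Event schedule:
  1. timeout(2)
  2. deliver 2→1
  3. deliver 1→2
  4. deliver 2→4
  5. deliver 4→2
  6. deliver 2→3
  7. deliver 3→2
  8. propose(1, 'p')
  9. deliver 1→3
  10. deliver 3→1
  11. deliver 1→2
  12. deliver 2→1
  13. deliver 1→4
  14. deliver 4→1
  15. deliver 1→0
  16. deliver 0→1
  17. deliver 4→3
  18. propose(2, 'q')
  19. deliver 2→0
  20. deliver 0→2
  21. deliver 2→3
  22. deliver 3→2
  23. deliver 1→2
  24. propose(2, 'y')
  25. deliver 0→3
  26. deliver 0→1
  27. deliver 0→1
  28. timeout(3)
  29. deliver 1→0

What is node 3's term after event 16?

1

after 1 — timeout(2): n2:cand/t1/[-]
after 2 — deliver 2→1: n1:foll/t1/[-]
after 3 — deliver 1→2: ·
after 4 — deliver 2→4: n4:foll/t1/[-]
after 5 — deliver 4→2: n2:lead/t1/[-]
after 6 — deliver 2→3: n3:foll/t1/[-]
after 7 — deliver 3→2: ·
after 8 — propose(1,'p'): ·
after 9 — deliver 1→3: ·
after 10 — deliver 3→1: ·
after 11 — deliver 1→2: ·
after 12 — deliver 2→1: ·
after 13 — deliver 1→4: ·
after 14 — deliver 4→1: ·
after 15 — deliver 1→0: ·
after 16 — deliver 0→1: ·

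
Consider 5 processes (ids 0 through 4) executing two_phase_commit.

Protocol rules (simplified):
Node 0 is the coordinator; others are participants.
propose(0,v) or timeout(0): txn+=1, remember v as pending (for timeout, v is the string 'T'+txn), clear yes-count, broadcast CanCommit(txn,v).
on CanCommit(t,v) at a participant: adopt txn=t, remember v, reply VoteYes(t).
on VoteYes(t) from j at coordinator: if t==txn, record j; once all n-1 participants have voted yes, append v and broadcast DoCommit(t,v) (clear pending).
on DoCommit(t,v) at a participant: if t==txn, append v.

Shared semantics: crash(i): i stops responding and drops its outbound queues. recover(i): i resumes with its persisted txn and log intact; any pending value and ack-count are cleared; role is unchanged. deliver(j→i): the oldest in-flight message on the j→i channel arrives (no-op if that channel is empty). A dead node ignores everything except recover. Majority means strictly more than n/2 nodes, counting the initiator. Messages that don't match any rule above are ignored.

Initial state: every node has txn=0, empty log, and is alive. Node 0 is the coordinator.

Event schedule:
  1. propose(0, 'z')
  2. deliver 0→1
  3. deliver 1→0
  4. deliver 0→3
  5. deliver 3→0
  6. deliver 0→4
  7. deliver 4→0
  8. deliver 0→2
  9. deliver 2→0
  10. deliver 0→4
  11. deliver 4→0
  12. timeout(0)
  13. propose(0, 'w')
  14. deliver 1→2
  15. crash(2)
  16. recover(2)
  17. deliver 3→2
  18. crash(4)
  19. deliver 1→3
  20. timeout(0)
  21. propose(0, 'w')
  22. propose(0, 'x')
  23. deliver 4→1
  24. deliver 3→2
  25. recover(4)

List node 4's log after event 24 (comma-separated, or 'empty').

e1 propose(0,'z'): 0[coor,t=1,-]
e2 deliver 0→1: 1[part,t=1,-]
e3 deliver 1→0: ·
e4 deliver 0→3: 3[part,t=1,-]
e5 deliver 3→0: ·
e6 deliver 0→4: 4[part,t=1,-]
e7 deliver 4→0: ·
e8 deliver 0→2: 2[part,t=1,-]
e9 deliver 2→0: 0[coor,t=1,z]
e10 deliver 0→4: 4[part,t=1,z]
e11 deliver 4→0: ·
e12 timeout(0): 0[coor,t=2,z]
e13 propose(0,'w'): 0[coor,t=3,z]
e14 deliver 1→2: ·
e15 crash(2): 2[✗part,t=1,-]
e16 recover(2): 2[part,t=1,-]
e17 deliver 3→2: ·
e18 crash(4): 4[✗part,t=1,z]
e19 deliver 1→3: ·
e20 timeout(0): 0[coor,t=4,z]
e21 propose(0,'w'): 0[coor,t=5,z]
e22 propose(0,'x'): 0[coor,t=6,z]
e23 deliver 4→1: ·
e24 deliver 3→2: ·

z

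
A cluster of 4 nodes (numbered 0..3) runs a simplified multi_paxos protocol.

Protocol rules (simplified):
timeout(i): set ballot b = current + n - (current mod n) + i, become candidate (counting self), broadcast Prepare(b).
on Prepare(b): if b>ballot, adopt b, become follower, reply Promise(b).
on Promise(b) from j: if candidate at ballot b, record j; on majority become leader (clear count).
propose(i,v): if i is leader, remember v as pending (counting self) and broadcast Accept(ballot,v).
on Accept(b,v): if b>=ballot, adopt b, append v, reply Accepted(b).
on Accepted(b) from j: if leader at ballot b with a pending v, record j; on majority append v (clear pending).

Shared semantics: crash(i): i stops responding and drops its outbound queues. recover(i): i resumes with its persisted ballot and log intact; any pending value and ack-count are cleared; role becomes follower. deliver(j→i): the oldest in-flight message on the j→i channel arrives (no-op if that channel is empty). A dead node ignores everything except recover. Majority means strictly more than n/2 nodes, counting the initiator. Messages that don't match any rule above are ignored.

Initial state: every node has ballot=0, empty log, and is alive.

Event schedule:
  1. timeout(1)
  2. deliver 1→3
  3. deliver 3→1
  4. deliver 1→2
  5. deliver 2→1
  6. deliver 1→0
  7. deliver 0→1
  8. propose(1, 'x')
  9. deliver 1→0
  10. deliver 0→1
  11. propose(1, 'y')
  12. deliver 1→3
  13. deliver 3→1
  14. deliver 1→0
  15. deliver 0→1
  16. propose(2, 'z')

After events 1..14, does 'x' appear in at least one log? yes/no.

yes

step 1 timeout(1): 1={cand,b=5,log=-}
step 2 deliver 1→3: 3={foll,b=5,log=-}
step 3 deliver 3→1: —
step 4 deliver 1→2: 2={foll,b=5,log=-}
step 5 deliver 2→1: 1={lead,b=5,log=-}
step 6 deliver 1→0: 0={foll,b=5,log=-}
step 7 deliver 0→1: —
step 8 propose(1,'x'): —
step 9 deliver 1→0: 0={foll,b=5,log=x}
step 10 deliver 0→1: —
step 11 propose(1,'y'): —
step 12 deliver 1→3: 3={foll,b=5,log=x}
step 13 deliver 3→1: —
step 14 deliver 1→0: 0={foll,b=5,log=x,y}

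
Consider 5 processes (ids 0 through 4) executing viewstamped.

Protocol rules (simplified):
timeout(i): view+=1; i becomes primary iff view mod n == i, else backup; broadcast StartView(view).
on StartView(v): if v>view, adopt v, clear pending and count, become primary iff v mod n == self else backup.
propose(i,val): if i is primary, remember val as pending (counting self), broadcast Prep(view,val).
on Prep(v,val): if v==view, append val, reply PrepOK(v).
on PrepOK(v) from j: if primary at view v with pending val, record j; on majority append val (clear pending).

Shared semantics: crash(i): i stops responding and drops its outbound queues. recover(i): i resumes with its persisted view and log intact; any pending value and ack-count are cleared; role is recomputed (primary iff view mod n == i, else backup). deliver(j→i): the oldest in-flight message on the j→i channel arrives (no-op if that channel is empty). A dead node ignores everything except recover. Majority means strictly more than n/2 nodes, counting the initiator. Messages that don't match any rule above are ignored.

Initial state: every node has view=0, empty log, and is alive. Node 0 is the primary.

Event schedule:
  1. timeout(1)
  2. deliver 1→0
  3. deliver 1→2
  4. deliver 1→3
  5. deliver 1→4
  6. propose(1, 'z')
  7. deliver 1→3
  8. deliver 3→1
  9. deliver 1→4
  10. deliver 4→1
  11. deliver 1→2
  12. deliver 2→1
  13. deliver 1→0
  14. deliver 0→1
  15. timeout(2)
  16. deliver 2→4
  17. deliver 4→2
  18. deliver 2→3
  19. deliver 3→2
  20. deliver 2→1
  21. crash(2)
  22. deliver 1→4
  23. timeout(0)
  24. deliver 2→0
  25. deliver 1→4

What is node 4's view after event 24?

2

step 1 timeout(1): 1={prim,v=1,log=-}
step 2 deliver 1→0: 0={back,v=1,log=-}
step 3 deliver 1→2: 2={back,v=1,log=-}
step 4 deliver 1→3: 3={back,v=1,log=-}
step 5 deliver 1→4: 4={back,v=1,log=-}
step 6 propose(1,'z'): —
step 7 deliver 1→3: 3={back,v=1,log=z}
step 8 deliver 3→1: —
step 9 deliver 1→4: 4={back,v=1,log=z}
step 10 deliver 4→1: 1={prim,v=1,log=z}
step 11 deliver 1→2: 2={back,v=1,log=z}
step 12 deliver 2→1: —
step 13 deliver 1→0: 0={back,v=1,log=z}
step 14 deliver 0→1: —
step 15 timeout(2): 2={prim,v=2,log=z}
step 16 deliver 2→4: 4={back,v=2,log=z}
step 17 deliver 4→2: —
step 18 deliver 2→3: 3={back,v=2,log=z}
step 19 deliver 3→2: —
step 20 deliver 2→1: 1={back,v=2,log=z}
step 21 crash(2): 2={✗prim,v=2,log=z}
step 22 deliver 1→4: —
step 23 timeout(0): 0={back,v=2,log=z}
step 24 deliver 2→0: —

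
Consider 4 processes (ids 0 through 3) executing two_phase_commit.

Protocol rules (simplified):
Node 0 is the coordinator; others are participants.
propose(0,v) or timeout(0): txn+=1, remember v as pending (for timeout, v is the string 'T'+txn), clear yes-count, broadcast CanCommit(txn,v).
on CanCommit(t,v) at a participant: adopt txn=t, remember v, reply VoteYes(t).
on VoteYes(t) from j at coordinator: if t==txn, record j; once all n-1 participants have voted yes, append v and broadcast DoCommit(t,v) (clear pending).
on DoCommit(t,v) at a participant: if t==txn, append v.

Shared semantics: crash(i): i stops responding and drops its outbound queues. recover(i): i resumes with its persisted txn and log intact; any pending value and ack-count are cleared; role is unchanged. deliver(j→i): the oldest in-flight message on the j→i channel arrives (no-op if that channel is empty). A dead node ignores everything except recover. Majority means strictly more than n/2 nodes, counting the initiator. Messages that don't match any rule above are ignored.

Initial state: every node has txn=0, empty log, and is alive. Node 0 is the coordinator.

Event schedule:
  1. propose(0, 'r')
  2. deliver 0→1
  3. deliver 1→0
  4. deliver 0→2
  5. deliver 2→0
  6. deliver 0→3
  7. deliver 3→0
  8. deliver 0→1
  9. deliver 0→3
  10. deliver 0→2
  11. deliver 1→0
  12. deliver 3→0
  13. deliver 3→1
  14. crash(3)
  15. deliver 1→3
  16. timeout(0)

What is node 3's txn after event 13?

1

[1] propose(0,'r') → N0(coor t1 [-])
[2] deliver 0→1 → N1(part t1 [-])
[3] deliver 1→0 → ∅
[4] deliver 0→2 → N2(part t1 [-])
[5] deliver 2→0 → ∅
[6] deliver 0→3 → N3(part t1 [-])
[7] deliver 3→0 → N0(coor t1 [r])
[8] deliver 0→1 → N1(part t1 [r])
[9] deliver 0→3 → N3(part t1 [r])
[10] deliver 0→2 → N2(part t1 [r])
[11] deliver 1→0 → ∅
[12] deliver 3→0 → ∅
[13] deliver 3→1 → ∅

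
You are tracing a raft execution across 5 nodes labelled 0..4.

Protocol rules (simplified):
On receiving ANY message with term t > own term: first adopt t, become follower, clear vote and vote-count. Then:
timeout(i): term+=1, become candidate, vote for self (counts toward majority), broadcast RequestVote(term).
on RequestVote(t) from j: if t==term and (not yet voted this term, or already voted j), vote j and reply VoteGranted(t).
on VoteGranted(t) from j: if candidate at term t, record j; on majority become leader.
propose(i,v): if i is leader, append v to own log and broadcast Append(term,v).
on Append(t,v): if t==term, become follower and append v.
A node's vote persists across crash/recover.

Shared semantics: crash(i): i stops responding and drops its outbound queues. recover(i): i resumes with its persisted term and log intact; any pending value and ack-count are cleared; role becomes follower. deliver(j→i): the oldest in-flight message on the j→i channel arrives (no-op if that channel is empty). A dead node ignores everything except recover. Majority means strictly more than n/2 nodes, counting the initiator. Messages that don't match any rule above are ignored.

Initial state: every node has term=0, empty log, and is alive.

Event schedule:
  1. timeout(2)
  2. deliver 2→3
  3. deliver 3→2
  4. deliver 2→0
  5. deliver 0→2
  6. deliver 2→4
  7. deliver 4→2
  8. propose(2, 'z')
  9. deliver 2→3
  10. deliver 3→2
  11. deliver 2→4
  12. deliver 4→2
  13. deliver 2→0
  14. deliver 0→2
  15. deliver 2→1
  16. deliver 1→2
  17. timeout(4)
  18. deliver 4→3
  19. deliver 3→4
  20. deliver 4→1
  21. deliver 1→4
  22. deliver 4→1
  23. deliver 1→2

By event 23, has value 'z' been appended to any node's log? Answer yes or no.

1. timeout(2):  <2:cand t1 ->
2. deliver 2→3:  <3:foll t1 ->
3. deliver 3→2:  nop
4. deliver 2→0:  <0:foll t1 ->
5. deliver 0→2:  <2:lead t1 ->
6. deliver 2→4:  <4:foll t1 ->
7. deliver 4→2:  nop
8. propose(2,'z'):  <2:lead t1 z>
9. deliver 2→3:  <3:foll t1 z>
10. deliver 3→2:  nop
11. deliver 2→4:  <4:foll t1 z>
12. deliver 4→2:  nop
13. deliver 2→0:  <0:foll t1 z>
14. deliver 0→2:  nop
15. deliver 2→1:  <1:foll t1 ->
16. deliver 1→2:  nop
17. timeout(4):  <4:cand t2 z>
18. deliver 4→3:  <3:foll t2 z>
19. deliver 3→4:  nop
20. deliver 4→1:  <1:foll t2 ->
21. deliver 1→4:  <4:lead t2 z>
22. deliver 4→1:  nop
23. deliver 1→2:  nop

yes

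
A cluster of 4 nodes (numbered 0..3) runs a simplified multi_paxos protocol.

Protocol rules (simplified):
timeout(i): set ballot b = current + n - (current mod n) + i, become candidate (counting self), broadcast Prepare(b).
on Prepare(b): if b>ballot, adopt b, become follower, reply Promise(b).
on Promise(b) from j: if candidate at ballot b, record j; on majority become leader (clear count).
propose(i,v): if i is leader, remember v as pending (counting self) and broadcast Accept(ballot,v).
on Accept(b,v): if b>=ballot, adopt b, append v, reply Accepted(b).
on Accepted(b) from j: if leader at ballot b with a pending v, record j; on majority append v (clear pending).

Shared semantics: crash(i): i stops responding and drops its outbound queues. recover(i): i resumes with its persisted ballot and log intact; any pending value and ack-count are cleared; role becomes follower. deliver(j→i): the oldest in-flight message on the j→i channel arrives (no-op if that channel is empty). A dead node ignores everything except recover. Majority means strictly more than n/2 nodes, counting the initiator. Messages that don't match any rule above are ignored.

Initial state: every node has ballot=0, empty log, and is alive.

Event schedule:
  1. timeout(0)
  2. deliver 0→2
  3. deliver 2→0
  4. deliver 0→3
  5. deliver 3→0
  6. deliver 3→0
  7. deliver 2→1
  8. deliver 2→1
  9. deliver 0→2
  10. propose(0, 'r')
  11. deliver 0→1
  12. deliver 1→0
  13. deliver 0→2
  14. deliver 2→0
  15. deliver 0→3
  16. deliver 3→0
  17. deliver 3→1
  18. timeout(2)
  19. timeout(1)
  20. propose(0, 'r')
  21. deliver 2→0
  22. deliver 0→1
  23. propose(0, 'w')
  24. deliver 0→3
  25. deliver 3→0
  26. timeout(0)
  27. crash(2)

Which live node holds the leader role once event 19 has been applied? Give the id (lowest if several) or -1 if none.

after 1 — timeout(0): n0:cand/b4/[-]
after 2 — deliver 0→2: n2:foll/b4/[-]
after 3 — deliver 2→0: ·
after 4 — deliver 0→3: n3:foll/b4/[-]
after 5 — deliver 3→0: n0:lead/b4/[-]
after 6 — deliver 3→0: ·
after 7 — deliver 2→1: ·
after 8 — deliver 2→1: ·
after 9 — deliver 0→2: ·
after 10 — propose(0,'r'): ·
after 11 — deliver 0→1: n1:foll/b4/[-]
after 12 — deliver 1→0: ·
after 13 — deliver 0→2: n2:foll/b4/[r]
after 14 — deliver 2→0: ·
after 15 — deliver 0→3: n3:foll/b4/[r]
after 16 — deliver 3→0: n0:lead/b4/[r]
after 17 — deliver 3→1: ·
after 18 — timeout(2): n2:cand/b10/[r]
after 19 — timeout(1): n1:cand/b9/[-]

0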